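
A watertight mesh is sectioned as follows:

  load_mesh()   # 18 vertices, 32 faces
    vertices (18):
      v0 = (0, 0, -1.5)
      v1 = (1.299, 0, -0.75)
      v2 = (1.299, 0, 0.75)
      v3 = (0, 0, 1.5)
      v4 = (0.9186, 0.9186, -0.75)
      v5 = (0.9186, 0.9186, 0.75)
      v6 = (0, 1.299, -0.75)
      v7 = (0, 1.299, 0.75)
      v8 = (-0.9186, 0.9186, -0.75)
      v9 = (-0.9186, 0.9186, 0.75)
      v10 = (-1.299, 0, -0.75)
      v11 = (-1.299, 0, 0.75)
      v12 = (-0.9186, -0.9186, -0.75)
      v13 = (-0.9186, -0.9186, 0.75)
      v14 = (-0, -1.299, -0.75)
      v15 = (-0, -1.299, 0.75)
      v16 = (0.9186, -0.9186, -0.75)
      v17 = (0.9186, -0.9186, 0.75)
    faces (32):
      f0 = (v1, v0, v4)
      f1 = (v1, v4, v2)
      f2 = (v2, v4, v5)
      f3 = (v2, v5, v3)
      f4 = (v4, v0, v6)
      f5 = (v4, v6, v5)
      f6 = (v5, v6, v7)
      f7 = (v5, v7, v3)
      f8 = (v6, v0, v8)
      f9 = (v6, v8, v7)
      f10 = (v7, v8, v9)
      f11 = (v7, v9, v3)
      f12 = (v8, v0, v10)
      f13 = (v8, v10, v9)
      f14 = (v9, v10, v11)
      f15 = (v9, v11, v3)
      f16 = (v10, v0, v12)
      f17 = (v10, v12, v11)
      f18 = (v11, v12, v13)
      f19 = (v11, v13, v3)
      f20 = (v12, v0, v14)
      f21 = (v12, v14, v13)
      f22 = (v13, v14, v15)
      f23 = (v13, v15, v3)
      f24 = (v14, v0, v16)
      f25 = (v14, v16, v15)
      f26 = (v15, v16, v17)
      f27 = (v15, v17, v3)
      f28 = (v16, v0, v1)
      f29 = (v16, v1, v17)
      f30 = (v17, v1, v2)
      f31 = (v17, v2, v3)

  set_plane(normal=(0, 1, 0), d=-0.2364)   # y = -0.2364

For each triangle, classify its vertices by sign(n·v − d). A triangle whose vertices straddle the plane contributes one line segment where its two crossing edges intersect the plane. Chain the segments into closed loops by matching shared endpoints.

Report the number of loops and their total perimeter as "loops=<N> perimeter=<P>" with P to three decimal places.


Straddling triangles (12 of 32):
  (v10,v0,v12) [++-] → (-0.2364, -0.2364, -1.30699)–(-1.2011, -0.2364, -0.75)  len=1.1140
  (v10,v12,v11) [+-+] → (-1.2011, -0.2364, -0.75)–(-1.2011, -0.2364, 0.363978)  len=1.1140
  (v11,v12,v13) [+--] → (-1.2011, -0.2364, 0.363978)–(-1.2011, -0.2364, 0.75)  len=0.3860
  (v11,v13,v3) [+-+] → (-1.2011, -0.2364, 0.75)–(-0.2364, -0.2364, 1.30699)  len=1.1140
  (v12,v0,v14) [-+-] → (-0.2364, -0.2364, -1.30699)–(0, -0.2364, -1.36351)  len=0.2431
  (v13,v15,v3) [--+] → (0, -0.2364, 1.36351)–(-0.2364, -0.2364, 1.30699)  len=0.2431
  (v14,v0,v16) [-+-] → (0, -0.2364, -1.36351)–(0.2364, -0.2364, -1.30699)  len=0.2431
  (v15,v17,v3) [--+] → (0.2364, -0.2364, 1.30699)–(0, -0.2364, 1.36351)  len=0.2431
  (v16,v0,v1) [-++] → (0.2364, -0.2364, -1.30699)–(1.2011, -0.2364, -0.75)  len=1.1140
  (v16,v1,v17) [-+-] → (1.2011, -0.2364, -0.75)–(1.2011, -0.2364, -0.363978)  len=0.3860
  (v17,v1,v2) [-++] → (1.2011, -0.2364, -0.363978)–(1.2011, -0.2364, 0.75)  len=1.1140
  (v17,v2,v3) [-++] → (1.2011, -0.2364, 0.75)–(0.2364, -0.2364, 1.30699)  len=1.1140

Chained into 1 loop(s):
  loop 1: 12 segments, perimeter = 8.4281
Total perimeter = 8.428

loops=1 perimeter=8.428


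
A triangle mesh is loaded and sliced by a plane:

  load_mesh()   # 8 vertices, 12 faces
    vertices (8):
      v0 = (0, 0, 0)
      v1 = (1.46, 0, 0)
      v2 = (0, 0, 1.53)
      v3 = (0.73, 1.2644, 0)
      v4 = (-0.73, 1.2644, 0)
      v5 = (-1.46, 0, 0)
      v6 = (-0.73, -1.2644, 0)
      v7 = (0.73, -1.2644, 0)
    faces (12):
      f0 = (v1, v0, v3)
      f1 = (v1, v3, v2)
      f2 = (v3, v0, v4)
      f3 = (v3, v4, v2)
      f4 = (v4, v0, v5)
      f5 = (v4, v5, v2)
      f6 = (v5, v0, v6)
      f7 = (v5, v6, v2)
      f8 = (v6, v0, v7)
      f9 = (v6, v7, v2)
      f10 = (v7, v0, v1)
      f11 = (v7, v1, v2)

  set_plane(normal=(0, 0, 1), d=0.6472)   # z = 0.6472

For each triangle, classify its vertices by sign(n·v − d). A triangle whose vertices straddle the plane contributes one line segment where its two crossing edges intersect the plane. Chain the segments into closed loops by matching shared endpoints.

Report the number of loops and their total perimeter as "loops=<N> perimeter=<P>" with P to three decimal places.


loops=1 perimeter=5.054

Straddling triangles (6 of 12):
  (v1,v3,v2) [--+] → (0.421205, 0.729551, 0.6472)–(0.84241, 0, 0.6472)  len=0.8424
  (v3,v4,v2) [--+] → (-0.421205, 0.729551, 0.6472)–(0.421205, 0.729551, 0.6472)  len=0.8424
  (v4,v5,v2) [--+] → (-0.84241, 0, 0.6472)–(-0.421205, 0.729551, 0.6472)  len=0.8424
  (v5,v6,v2) [--+] → (-0.421205, -0.729551, 0.6472)–(-0.84241, 0, 0.6472)  len=0.8424
  (v6,v7,v2) [--+] → (0.421205, -0.729551, 0.6472)–(-0.421205, -0.729551, 0.6472)  len=0.8424
  (v7,v1,v2) [--+] → (0.84241, 0, 0.6472)–(0.421205, -0.729551, 0.6472)  len=0.8424

Chained into 1 loop(s):
  loop 1: 6 segments, perimeter = 5.0545
Total perimeter = 5.054


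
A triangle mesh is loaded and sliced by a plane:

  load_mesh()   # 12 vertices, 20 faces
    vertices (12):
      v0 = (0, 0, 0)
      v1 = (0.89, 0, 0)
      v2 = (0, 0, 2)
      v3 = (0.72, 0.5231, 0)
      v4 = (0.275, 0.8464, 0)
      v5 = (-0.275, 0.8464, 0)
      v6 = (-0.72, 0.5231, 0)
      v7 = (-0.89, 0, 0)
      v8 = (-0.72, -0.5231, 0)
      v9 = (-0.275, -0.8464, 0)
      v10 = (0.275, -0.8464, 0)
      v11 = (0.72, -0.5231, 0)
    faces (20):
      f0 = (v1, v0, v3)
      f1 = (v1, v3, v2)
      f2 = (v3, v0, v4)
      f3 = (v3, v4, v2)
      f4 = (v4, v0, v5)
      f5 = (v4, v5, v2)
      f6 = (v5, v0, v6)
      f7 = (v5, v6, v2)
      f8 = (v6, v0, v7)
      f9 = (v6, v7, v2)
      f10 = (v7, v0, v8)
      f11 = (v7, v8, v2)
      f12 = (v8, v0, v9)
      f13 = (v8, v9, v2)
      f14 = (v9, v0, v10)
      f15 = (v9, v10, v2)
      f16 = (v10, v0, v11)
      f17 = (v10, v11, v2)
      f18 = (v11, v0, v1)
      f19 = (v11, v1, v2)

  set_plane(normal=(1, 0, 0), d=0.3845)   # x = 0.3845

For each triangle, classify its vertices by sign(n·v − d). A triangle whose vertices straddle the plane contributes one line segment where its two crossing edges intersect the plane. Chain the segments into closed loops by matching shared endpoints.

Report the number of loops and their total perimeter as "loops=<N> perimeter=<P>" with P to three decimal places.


loops=1 perimeter=4.329

Straddling triangles (8 of 20):
  (v1,v0,v3) [+-+] → (0.3845, 0, 0)–(0.3845, 0.27935, 0)  len=0.2793
  (v1,v3,v2) [++-] → (0.3845, 0.27935, 0.931944)–(0.3845, 0, 1.13596)  len=0.3459
  (v3,v0,v4) [+--] → (0.3845, 0.27935, 0)–(0.3845, 0.766846, 0)  len=0.4875
  (v3,v4,v2) [+--] → (0.3845, 0.766846, 0)–(0.3845, 0.27935, 0.931944)  len=1.0517
  (v10,v0,v11) [--+] → (0.3845, -0.27935, 0)–(0.3845, -0.766846, 0)  len=0.4875
  (v10,v11,v2) [-+-] → (0.3845, -0.766846, 0)–(0.3845, -0.27935, 0.931944)  len=1.0517
  (v11,v0,v1) [+-+] → (0.3845, -0.27935, 0)–(0.3845, 0, 0)  len=0.2793
  (v11,v1,v2) [++-] → (0.3845, 0, 1.13596)–(0.3845, -0.27935, 0.931944)  len=0.3459

Chained into 1 loop(s):
  loop 1: 8 segments, perimeter = 4.3290
Total perimeter = 4.329


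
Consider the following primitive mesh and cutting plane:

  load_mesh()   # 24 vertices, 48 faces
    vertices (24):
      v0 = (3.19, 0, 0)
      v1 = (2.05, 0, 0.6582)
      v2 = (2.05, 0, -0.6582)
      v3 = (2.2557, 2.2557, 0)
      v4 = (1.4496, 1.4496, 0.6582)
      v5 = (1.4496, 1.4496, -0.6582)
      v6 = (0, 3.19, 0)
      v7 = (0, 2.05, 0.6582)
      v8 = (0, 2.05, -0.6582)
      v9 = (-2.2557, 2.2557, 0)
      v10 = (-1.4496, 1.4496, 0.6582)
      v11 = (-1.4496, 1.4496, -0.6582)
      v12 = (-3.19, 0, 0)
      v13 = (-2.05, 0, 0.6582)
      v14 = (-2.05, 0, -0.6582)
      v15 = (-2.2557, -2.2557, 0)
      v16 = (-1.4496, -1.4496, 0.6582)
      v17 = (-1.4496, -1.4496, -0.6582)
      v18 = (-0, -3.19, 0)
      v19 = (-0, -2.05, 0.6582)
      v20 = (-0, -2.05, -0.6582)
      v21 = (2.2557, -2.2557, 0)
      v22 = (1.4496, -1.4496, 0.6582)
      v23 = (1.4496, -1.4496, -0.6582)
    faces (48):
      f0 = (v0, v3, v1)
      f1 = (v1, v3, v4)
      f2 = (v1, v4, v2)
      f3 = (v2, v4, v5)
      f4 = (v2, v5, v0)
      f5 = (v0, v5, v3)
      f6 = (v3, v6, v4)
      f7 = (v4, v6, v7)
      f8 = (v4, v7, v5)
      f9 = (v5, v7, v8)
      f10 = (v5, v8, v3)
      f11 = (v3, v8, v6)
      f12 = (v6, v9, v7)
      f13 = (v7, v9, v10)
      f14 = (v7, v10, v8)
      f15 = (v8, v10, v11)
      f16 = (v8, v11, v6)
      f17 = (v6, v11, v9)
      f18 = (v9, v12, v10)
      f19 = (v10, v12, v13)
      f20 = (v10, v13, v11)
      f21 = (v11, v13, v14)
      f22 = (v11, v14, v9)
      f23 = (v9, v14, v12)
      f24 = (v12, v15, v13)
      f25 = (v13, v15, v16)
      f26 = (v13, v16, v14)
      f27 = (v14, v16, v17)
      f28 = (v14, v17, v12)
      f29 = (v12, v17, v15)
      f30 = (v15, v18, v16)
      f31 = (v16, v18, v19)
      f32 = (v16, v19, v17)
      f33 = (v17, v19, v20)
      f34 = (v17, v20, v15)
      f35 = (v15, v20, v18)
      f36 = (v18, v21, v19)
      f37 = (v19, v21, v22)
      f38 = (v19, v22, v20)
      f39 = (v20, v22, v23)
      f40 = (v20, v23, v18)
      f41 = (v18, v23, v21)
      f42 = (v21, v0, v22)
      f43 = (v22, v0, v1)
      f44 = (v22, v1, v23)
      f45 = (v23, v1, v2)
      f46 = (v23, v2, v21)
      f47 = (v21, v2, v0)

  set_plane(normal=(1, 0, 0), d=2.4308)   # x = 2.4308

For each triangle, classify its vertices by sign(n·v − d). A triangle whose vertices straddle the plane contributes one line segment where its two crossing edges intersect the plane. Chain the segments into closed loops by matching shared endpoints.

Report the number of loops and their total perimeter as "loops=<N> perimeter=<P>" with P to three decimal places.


loops=1 perimeter=7.539

Straddling triangles (6 of 48):
  (v0,v3,v1) [+--] → (2.4308, 1.83295, 0)–(2.4308, 0, 0.438338)  len=1.8846
  (v2,v5,v0) [--+] → (2.4308, 0.632347, -0.287121)–(2.4308, 0, -0.438338)  len=0.6502
  (v0,v5,v3) [+--] → (2.4308, 0.632347, -0.287121)–(2.4308, 1.83295, 0)  len=1.2345
  (v21,v0,v22) [-+-] → (2.4308, -1.83295, 0)–(2.4308, -0.632347, 0.287121)  len=1.2345
  (v22,v0,v1) [-+-] → (2.4308, -0.632347, 0.287121)–(2.4308, 0, 0.438338)  len=0.6502
  (v21,v2,v0) [--+] → (2.4308, 0, -0.438338)–(2.4308, -1.83295, 0)  len=1.8846

Chained into 1 loop(s):
  loop 1: 6 segments, perimeter = 7.5385
Total perimeter = 7.539


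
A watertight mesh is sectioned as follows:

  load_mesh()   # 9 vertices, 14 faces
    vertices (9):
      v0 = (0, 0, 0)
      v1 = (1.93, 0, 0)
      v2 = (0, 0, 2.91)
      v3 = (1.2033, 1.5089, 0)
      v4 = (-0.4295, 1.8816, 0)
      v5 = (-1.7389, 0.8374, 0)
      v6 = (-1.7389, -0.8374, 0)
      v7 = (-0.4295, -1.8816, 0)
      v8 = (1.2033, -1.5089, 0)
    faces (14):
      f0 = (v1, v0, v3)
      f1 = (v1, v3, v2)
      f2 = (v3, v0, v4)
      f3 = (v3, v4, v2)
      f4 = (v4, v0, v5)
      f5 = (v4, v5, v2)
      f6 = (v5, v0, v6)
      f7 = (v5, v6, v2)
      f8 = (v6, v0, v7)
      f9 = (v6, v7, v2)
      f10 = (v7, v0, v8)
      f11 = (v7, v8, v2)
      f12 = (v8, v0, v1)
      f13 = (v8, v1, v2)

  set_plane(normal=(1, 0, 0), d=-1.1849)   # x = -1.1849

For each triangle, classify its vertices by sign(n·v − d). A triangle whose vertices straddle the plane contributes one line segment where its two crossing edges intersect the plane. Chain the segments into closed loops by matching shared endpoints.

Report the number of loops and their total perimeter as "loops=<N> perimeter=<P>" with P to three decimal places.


Straddling triangles (6 of 14):
  (v4,v0,v5) [++-] → (-1.1849, 0.570611, 0)–(-1.1849, 1.2792, 0)  len=0.7086
  (v4,v5,v2) [+-+] → (-1.1849, 1.2792, 0)–(-1.1849, 0.570611, 0.927103)  len=1.1669
  (v5,v0,v6) [-+-] → (-1.1849, 0.570611, 0)–(-1.1849, -0.570611, 0)  len=1.1412
  (v5,v6,v2) [--+] → (-1.1849, -0.570611, 0.927103)–(-1.1849, 0.570611, 0.927103)  len=1.1412
  (v6,v0,v7) [-++] → (-1.1849, -0.570611, 0)–(-1.1849, -1.2792, 0)  len=0.7086
  (v6,v7,v2) [-++] → (-1.1849, -1.2792, 0)–(-1.1849, -0.570611, 0.927103)  len=1.1669

Chained into 1 loop(s):
  loop 1: 6 segments, perimeter = 6.0334
Total perimeter = 6.033

loops=1 perimeter=6.033


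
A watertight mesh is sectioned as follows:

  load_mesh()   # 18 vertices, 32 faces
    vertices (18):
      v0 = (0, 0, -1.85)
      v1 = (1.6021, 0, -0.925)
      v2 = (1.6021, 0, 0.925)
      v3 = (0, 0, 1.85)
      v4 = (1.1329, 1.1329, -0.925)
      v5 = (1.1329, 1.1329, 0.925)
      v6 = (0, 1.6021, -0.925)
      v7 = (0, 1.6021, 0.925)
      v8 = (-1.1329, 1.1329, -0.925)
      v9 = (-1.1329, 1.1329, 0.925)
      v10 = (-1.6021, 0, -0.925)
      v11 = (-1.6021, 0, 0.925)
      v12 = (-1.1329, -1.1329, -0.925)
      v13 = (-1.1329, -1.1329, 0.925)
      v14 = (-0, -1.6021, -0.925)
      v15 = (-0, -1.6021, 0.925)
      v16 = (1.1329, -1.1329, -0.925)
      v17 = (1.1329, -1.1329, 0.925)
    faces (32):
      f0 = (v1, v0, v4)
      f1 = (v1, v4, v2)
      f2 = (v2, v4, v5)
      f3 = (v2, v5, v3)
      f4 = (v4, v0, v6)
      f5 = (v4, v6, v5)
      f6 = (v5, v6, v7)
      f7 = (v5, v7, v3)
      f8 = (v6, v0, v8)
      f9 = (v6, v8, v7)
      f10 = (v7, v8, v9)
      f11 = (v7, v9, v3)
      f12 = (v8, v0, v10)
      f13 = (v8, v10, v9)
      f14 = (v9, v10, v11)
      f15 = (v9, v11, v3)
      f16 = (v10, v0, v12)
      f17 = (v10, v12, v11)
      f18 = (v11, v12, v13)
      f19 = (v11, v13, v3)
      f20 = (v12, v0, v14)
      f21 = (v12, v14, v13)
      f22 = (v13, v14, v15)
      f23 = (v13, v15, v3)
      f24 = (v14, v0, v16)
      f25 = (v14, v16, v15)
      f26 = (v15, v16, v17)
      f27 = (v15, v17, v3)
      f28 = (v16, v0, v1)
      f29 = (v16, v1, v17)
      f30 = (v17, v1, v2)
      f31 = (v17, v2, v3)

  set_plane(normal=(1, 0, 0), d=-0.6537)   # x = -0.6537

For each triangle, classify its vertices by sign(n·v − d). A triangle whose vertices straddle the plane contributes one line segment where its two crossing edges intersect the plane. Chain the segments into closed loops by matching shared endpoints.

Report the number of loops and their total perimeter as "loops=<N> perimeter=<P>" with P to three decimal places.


Straddling triangles (12 of 32):
  (v6,v0,v8) [++-] → (-0.6537, 0.6537, -1.31626)–(-0.6537, 1.33136, -0.925)  len=0.7825
  (v6,v8,v7) [+-+] → (-0.6537, 1.33136, -0.925)–(-0.6537, 1.33136, -0.142477)  len=0.7825
  (v7,v8,v9) [+--] → (-0.6537, 1.33136, -0.142477)–(-0.6537, 1.33136, 0.925)  len=1.0675
  (v7,v9,v3) [+-+] → (-0.6537, 1.33136, 0.925)–(-0.6537, 0.6537, 1.31626)  len=0.7825
  (v8,v0,v10) [-+-] → (-0.6537, 0.6537, -1.31626)–(-0.6537, 0, -1.47258)  len=0.6721
  (v9,v11,v3) [--+] → (-0.6537, 0, 1.47258)–(-0.6537, 0.6537, 1.31626)  len=0.6721
  (v10,v0,v12) [-+-] → (-0.6537, 0, -1.47258)–(-0.6537, -0.6537, -1.31626)  len=0.6721
  (v11,v13,v3) [--+] → (-0.6537, -0.6537, 1.31626)–(-0.6537, 0, 1.47258)  len=0.6721
  (v12,v0,v14) [-++] → (-0.6537, -0.6537, -1.31626)–(-0.6537, -1.33136, -0.925)  len=0.7825
  (v12,v14,v13) [-+-] → (-0.6537, -1.33136, -0.925)–(-0.6537, -1.33136, 0.142477)  len=1.0675
  (v13,v14,v15) [-++] → (-0.6537, -1.33136, 0.142477)–(-0.6537, -1.33136, 0.925)  len=0.7825
  (v13,v15,v3) [-++] → (-0.6537, -1.33136, 0.925)–(-0.6537, -0.6537, 1.31626)  len=0.7825

Chained into 1 loop(s):
  loop 1: 12 segments, perimeter = 9.5185
Total perimeter = 9.519

loops=1 perimeter=9.519


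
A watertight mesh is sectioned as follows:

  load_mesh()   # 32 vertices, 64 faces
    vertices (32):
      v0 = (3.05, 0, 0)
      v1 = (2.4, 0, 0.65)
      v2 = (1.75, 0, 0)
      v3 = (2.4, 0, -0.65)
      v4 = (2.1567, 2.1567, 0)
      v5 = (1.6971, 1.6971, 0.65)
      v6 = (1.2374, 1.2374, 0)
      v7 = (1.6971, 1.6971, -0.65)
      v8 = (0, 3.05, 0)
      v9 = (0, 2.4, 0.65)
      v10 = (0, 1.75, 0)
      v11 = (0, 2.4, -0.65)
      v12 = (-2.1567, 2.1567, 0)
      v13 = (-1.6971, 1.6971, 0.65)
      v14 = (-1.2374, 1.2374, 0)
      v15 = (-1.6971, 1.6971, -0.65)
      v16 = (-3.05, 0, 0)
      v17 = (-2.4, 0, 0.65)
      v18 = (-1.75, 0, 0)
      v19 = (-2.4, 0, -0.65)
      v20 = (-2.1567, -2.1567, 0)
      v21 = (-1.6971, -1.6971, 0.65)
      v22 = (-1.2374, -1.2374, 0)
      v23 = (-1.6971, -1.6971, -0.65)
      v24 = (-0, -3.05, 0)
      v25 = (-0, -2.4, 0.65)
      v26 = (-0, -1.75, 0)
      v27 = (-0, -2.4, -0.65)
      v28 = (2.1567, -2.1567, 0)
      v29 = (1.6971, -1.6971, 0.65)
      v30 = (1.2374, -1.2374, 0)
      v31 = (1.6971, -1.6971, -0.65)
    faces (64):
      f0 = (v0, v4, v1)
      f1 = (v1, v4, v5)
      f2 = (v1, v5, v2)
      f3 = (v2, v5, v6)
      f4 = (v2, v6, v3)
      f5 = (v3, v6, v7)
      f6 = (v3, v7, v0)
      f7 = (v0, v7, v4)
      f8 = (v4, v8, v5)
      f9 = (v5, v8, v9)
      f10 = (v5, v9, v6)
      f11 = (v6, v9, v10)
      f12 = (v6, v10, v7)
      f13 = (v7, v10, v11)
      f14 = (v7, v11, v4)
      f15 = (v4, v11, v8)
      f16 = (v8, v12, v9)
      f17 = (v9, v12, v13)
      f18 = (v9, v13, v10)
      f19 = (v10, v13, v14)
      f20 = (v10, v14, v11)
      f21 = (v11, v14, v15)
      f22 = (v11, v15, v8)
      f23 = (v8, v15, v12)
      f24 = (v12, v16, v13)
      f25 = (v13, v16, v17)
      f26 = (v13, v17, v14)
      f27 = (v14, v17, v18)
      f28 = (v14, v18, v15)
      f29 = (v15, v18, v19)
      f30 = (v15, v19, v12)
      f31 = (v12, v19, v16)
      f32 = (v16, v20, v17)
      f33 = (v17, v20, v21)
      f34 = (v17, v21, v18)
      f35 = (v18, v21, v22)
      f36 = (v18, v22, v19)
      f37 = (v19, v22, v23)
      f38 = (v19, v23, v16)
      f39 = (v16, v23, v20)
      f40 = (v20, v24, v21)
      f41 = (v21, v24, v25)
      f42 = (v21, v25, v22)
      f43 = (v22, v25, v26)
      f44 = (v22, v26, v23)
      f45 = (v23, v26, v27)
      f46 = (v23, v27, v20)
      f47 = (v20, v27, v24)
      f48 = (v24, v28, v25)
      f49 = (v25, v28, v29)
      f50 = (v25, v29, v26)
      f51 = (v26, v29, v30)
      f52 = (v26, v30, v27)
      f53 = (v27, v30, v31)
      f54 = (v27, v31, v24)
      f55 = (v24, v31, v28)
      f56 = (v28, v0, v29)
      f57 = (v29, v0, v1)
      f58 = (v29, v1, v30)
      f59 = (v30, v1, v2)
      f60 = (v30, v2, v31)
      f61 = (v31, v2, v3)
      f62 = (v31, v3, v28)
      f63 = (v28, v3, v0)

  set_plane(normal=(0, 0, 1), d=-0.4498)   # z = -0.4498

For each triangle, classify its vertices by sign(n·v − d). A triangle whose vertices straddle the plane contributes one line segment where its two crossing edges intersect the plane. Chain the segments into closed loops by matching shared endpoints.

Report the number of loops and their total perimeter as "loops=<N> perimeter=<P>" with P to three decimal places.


Straddling triangles (32 of 64):
  (v2,v6,v3) [++-] → (2.04192, 0.381119, -0.4498)–(2.1998, 0, -0.4498)  len=0.4125
  (v3,v6,v7) [-+-] → (2.04192, 0.381119, -0.4498)–(1.55551, 1.55551, -0.4498)  len=1.2711
  (v3,v7,v0) [--+] → (2.11379, 1.17439, -0.4498)–(2.6002, 0, -0.4498)  len=1.2711
  (v0,v7,v4) [+-+] → (2.11379, 1.17439, -0.4498)–(1.83866, 1.83866, -0.4498)  len=0.7190
  (v6,v10,v7) [++-] → (1.17439, 1.71339, -0.4498)–(1.55551, 1.55551, -0.4498)  len=0.4125
  (v7,v10,v11) [-+-] → (1.17439, 1.71339, -0.4498)–(0, 2.1998, -0.4498)  len=1.2711
  (v7,v11,v4) [--+] → (0.664264, 2.32506, -0.4498)–(1.83866, 1.83866, -0.4498)  len=1.2711
  (v4,v11,v8) [+-+] → (0.664264, 2.32506, -0.4498)–(0, 2.6002, -0.4498)  len=0.7190
  (v10,v14,v11) [++-] → (-0.381119, 2.04192, -0.4498)–(0, 2.1998, -0.4498)  len=0.4125
  (v11,v14,v15) [-+-] → (-0.381119, 2.04192, -0.4498)–(-1.55551, 1.55551, -0.4498)  len=1.2711
  (v11,v15,v8) [--+] → (-1.17439, 2.11379, -0.4498)–(0, 2.6002, -0.4498)  len=1.2711
  (v8,v15,v12) [+-+] → (-1.17439, 2.11379, -0.4498)–(-1.83866, 1.83866, -0.4498)  len=0.7190
  (v14,v18,v15) [++-] → (-1.71339, 1.17439, -0.4498)–(-1.55551, 1.55551, -0.4498)  len=0.4125
  (v15,v18,v19) [-+-] → (-1.71339, 1.17439, -0.4498)–(-2.1998, 0, -0.4498)  len=1.2711
  (v15,v19,v12) [--+] → (-2.32506, 0.664264, -0.4498)–(-1.83866, 1.83866, -0.4498)  len=1.2711
  (v12,v19,v16) [+-+] → (-2.32506, 0.664264, -0.4498)–(-2.6002, 0, -0.4498)  len=0.7190
  (v18,v22,v19) [++-] → (-2.04192, -0.381119, -0.4498)–(-2.1998, 0, -0.4498)  len=0.4125
  (v19,v22,v23) [-+-] → (-2.04192, -0.381119, -0.4498)–(-1.55551, -1.55551, -0.4498)  len=1.2711
  (v19,v23,v16) [--+] → (-2.11379, -1.17439, -0.4498)–(-2.6002, 0, -0.4498)  len=1.2711
  (v16,v23,v20) [+-+] → (-2.11379, -1.17439, -0.4498)–(-1.83866, -1.83866, -0.4498)  len=0.7190
  (v22,v26,v23) [++-] → (-1.17439, -1.71339, -0.4498)–(-1.55551, -1.55551, -0.4498)  len=0.4125
  (v23,v26,v27) [-+-] → (-1.17439, -1.71339, -0.4498)–(0, -2.1998, -0.4498)  len=1.2711
  (v23,v27,v20) [--+] → (-0.664264, -2.32506, -0.4498)–(-1.83866, -1.83866, -0.4498)  len=1.2711
  (v20,v27,v24) [+-+] → (-0.664264, -2.32506, -0.4498)–(0, -2.6002, -0.4498)  len=0.7190
  (v26,v30,v27) [++-] → (0.381119, -2.04192, -0.4498)–(0, -2.1998, -0.4498)  len=0.4125
  (v27,v30,v31) [-+-] → (0.381119, -2.04192, -0.4498)–(1.55551, -1.55551, -0.4498)  len=1.2711
  (v27,v31,v24) [--+] → (1.17439, -2.11379, -0.4498)–(0, -2.6002, -0.4498)  len=1.2711
  (v24,v31,v28) [+-+] → (1.17439, -2.11379, -0.4498)–(1.83866, -1.83866, -0.4498)  len=0.7190
  (v30,v2,v31) [++-] → (1.71339, -1.17439, -0.4498)–(1.55551, -1.55551, -0.4498)  len=0.4125
  (v31,v2,v3) [-+-] → (1.71339, -1.17439, -0.4498)–(2.1998, 0, -0.4498)  len=1.2711
  (v31,v3,v28) [--+] → (2.32506, -0.664264, -0.4498)–(1.83866, -1.83866, -0.4498)  len=1.2711
  (v28,v3,v0) [+-+] → (2.32506, -0.664264, -0.4498)–(2.6002, 0, -0.4498)  len=0.7190

Chained into 2 loop(s):
  loop 1: 16 segments, perimeter = 13.4693
  loop 2: 16 segments, perimeter = 15.9210
Total perimeter = 29.390

loops=2 perimeter=29.390


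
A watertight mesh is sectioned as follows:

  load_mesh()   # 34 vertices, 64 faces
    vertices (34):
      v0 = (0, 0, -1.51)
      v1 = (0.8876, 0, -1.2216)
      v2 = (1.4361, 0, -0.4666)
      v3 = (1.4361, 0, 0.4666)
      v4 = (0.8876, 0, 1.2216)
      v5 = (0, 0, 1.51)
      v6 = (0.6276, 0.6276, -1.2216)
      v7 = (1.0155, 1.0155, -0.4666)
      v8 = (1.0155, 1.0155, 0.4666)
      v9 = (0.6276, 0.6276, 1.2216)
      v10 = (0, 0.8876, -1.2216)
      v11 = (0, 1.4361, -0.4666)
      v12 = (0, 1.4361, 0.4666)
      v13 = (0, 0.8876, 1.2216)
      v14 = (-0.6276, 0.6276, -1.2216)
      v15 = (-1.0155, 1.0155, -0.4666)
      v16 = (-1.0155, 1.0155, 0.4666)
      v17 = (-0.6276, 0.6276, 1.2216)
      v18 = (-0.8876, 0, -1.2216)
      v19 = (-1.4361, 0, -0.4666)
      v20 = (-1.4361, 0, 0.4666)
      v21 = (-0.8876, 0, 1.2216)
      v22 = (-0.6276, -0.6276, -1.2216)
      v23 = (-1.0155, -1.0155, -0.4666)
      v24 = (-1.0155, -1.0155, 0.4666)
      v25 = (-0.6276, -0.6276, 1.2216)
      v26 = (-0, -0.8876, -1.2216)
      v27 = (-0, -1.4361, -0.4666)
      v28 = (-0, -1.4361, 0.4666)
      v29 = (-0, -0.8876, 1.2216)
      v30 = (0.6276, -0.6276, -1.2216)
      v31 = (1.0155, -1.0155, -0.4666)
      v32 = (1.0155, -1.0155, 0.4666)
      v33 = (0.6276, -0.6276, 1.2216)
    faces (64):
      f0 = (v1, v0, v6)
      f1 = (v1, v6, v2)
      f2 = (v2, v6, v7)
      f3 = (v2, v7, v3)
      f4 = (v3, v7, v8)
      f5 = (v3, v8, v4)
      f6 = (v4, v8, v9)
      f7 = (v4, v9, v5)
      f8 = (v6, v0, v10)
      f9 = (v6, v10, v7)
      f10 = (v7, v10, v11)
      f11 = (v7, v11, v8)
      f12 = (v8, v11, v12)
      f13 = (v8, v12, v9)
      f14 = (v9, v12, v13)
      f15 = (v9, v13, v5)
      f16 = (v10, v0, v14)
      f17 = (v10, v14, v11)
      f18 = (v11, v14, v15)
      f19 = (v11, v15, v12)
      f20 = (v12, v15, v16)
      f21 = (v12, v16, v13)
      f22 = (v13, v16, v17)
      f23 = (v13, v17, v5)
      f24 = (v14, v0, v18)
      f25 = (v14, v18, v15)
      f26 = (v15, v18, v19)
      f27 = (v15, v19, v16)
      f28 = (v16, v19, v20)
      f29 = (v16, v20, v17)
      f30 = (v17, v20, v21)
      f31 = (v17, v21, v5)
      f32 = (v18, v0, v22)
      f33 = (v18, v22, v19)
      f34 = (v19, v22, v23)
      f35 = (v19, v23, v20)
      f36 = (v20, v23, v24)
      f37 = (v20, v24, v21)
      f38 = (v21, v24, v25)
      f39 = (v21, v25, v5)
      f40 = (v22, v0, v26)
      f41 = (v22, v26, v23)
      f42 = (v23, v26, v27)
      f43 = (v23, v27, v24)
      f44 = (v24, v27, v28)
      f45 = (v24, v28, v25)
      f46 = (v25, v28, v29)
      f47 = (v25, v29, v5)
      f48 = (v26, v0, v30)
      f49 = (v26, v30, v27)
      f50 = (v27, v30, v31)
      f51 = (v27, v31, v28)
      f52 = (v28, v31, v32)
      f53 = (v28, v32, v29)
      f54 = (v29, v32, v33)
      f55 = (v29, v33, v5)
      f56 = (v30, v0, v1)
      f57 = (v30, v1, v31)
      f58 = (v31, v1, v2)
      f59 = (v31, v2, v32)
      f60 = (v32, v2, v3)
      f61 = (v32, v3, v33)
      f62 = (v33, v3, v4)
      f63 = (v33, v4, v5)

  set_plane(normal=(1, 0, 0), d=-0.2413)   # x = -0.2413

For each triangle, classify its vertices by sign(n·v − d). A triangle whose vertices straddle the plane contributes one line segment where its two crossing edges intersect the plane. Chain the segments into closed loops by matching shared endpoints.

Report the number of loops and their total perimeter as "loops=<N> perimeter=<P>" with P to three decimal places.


Straddling triangles (20 of 64):
  (v10,v0,v14) [++-] → (-0.2413, 0.2413, -1.39912)–(-0.2413, 0.787635, -1.2216)  len=0.5745
  (v10,v14,v11) [+-+] → (-0.2413, 0.787635, -1.2216)–(-0.2413, 1.12525, -0.756883)  len=0.5744
  (v11,v14,v15) [+--] → (-0.2413, 1.12525, -0.756883)–(-0.2413, 1.33616, -0.4666)  len=0.3588
  (v11,v15,v12) [+-+] → (-0.2413, 1.33616, -0.4666)–(-0.2413, 1.33616, 0.244856)  len=0.7115
  (v12,v15,v16) [+--] → (-0.2413, 1.33616, 0.244856)–(-0.2413, 1.33616, 0.4666)  len=0.2217
  (v12,v16,v13) [+-+] → (-0.2413, 1.33616, 0.4666)–(-0.2413, 0.917991, 1.0422)  len=0.7115
  (v13,v16,v17) [+--] → (-0.2413, 0.917991, 1.0422)–(-0.2413, 0.787635, 1.2216)  len=0.2218
  (v13,v17,v5) [+-+] → (-0.2413, 0.787635, 1.2216)–(-0.2413, 0.2413, 1.39912)  len=0.5745
  (v14,v0,v18) [-+-] → (-0.2413, 0.2413, -1.39912)–(-0.2413, 0, -1.4316)  len=0.2435
  (v17,v21,v5) [--+] → (-0.2413, 0, 1.4316)–(-0.2413, 0.2413, 1.39912)  len=0.2435
  (v18,v0,v22) [-+-] → (-0.2413, 0, -1.4316)–(-0.2413, -0.2413, -1.39912)  len=0.2435
  (v21,v25,v5) [--+] → (-0.2413, -0.2413, 1.39912)–(-0.2413, 0, 1.4316)  len=0.2435
  (v22,v0,v26) [-++] → (-0.2413, -0.2413, -1.39912)–(-0.2413, -0.787635, -1.2216)  len=0.5745
  (v22,v26,v23) [-+-] → (-0.2413, -0.787635, -1.2216)–(-0.2413, -0.917991, -1.0422)  len=0.2218
  (v23,v26,v27) [-++] → (-0.2413, -0.917991, -1.0422)–(-0.2413, -1.33616, -0.4666)  len=0.7115
  (v23,v27,v24) [-+-] → (-0.2413, -1.33616, -0.4666)–(-0.2413, -1.33616, -0.244856)  len=0.2217
  (v24,v27,v28) [-++] → (-0.2413, -1.33616, -0.244856)–(-0.2413, -1.33616, 0.4666)  len=0.7115
  (v24,v28,v25) [-+-] → (-0.2413, -1.33616, 0.4666)–(-0.2413, -1.12525, 0.756883)  len=0.3588
  (v25,v28,v29) [-++] → (-0.2413, -1.12525, 0.756883)–(-0.2413, -0.787635, 1.2216)  len=0.5744
  (v25,v29,v5) [-++] → (-0.2413, -0.787635, 1.2216)–(-0.2413, -0.2413, 1.39912)  len=0.5745

Chained into 1 loop(s):
  loop 1: 20 segments, perimeter = 8.8710
Total perimeter = 8.871

loops=1 perimeter=8.871


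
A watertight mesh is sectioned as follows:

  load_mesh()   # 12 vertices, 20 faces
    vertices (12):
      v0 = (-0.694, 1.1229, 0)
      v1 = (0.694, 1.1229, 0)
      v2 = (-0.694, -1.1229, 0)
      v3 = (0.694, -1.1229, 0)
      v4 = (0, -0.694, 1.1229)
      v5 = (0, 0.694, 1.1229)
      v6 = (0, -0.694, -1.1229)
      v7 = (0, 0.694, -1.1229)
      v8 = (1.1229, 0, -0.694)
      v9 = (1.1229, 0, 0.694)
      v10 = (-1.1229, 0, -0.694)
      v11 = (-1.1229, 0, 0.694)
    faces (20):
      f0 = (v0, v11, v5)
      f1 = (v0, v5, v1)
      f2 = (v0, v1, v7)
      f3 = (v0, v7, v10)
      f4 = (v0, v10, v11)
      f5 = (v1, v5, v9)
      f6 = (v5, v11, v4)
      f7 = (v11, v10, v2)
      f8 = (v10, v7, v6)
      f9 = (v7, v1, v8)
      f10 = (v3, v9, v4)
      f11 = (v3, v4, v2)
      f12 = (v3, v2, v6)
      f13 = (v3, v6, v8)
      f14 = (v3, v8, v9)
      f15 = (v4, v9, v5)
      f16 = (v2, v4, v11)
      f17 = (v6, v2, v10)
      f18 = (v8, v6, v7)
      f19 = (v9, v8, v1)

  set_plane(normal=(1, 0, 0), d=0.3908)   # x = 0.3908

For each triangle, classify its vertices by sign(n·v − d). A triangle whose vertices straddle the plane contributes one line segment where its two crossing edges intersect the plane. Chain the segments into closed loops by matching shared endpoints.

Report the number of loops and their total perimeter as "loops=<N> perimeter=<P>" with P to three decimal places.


Straddling triangles (10 of 20):
  (v0,v5,v1) [--+] → (0.3908, 0.935519, 0.490581)–(0.3908, 1.1229, 0)  len=0.5251
  (v0,v1,v7) [-+-] → (0.3908, 1.1229, 0)–(0.3908, 0.935519, -0.490581)  len=0.5251
  (v1,v5,v9) [+-+] → (0.3908, 0.935519, 0.490581)–(0.3908, 0.452469, 0.973631)  len=0.6831
  (v7,v1,v8) [-++] → (0.3908, 0.935519, -0.490581)–(0.3908, 0.452469, -0.973631)  len=0.6831
  (v3,v9,v4) [++-] → (0.3908, -0.452469, 0.973631)–(0.3908, -0.935519, 0.490581)  len=0.6831
  (v3,v4,v2) [+--] → (0.3908, -0.935519, 0.490581)–(0.3908, -1.1229, 0)  len=0.5251
  (v3,v2,v6) [+--] → (0.3908, -1.1229, 0)–(0.3908, -0.935519, -0.490581)  len=0.5251
  (v3,v6,v8) [+-+] → (0.3908, -0.935519, -0.490581)–(0.3908, -0.452469, -0.973631)  len=0.6831
  (v4,v9,v5) [-+-] → (0.3908, -0.452469, 0.973631)–(0.3908, 0.452469, 0.973631)  len=0.9049
  (v8,v6,v7) [+--] → (0.3908, -0.452469, -0.973631)–(0.3908, 0.452469, -0.973631)  len=0.9049

Chained into 1 loop(s):
  loop 1: 10 segments, perimeter = 6.6430
Total perimeter = 6.643

loops=1 perimeter=6.643


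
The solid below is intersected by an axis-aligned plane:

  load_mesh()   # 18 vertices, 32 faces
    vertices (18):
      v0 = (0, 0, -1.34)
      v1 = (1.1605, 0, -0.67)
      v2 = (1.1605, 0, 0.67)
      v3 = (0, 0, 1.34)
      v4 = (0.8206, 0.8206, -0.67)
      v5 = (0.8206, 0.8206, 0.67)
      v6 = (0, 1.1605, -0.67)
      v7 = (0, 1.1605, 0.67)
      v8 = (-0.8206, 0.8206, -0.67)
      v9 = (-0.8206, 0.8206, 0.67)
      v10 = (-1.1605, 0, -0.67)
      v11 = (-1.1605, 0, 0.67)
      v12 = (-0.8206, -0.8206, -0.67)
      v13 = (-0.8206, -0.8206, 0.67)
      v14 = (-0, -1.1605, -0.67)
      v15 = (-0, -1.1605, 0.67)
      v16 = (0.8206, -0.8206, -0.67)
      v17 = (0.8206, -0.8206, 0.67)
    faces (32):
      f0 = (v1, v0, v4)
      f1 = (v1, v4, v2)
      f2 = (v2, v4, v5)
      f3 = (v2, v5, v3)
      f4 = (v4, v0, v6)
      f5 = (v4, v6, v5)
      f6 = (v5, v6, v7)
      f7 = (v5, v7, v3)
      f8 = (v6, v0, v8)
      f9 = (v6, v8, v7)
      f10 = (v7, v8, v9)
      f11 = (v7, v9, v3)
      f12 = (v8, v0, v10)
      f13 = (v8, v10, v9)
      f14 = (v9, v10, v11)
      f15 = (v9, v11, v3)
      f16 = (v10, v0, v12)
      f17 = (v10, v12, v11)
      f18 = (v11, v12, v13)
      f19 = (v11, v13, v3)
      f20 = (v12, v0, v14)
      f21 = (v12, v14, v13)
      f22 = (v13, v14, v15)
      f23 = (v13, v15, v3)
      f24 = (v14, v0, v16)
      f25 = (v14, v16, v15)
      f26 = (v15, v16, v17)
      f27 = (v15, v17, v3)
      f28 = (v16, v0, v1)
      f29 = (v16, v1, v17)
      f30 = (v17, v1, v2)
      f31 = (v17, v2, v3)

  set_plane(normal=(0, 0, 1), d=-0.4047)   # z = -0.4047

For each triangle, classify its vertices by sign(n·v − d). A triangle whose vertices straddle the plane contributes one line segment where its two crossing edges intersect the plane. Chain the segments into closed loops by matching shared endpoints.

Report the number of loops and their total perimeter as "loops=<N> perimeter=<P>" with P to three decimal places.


Straddling triangles (16 of 32):
  (v1,v4,v2) [--+] → (0.887895, 0.658133, -0.4047)–(1.1605, 0, -0.4047)  len=0.7124
  (v2,v4,v5) [+-+] → (0.887895, 0.658133, -0.4047)–(0.8206, 0.8206, -0.4047)  len=0.1759
  (v4,v6,v5) [--+] → (0.162467, 1.0932, -0.4047)–(0.8206, 0.8206, -0.4047)  len=0.7124
  (v5,v6,v7) [+-+] → (0.162467, 1.0932, -0.4047)–(0, 1.1605, -0.4047)  len=0.1759
  (v6,v8,v7) [--+] → (-0.658133, 0.887895, -0.4047)–(0, 1.1605, -0.4047)  len=0.7124
  (v7,v8,v9) [+-+] → (-0.658133, 0.887895, -0.4047)–(-0.8206, 0.8206, -0.4047)  len=0.1759
  (v8,v10,v9) [--+] → (-1.0932, 0.162467, -0.4047)–(-0.8206, 0.8206, -0.4047)  len=0.7124
  (v9,v10,v11) [+-+] → (-1.0932, 0.162467, -0.4047)–(-1.1605, 0, -0.4047)  len=0.1759
  (v10,v12,v11) [--+] → (-0.887895, -0.658133, -0.4047)–(-1.1605, 0, -0.4047)  len=0.7124
  (v11,v12,v13) [+-+] → (-0.887895, -0.658133, -0.4047)–(-0.8206, -0.8206, -0.4047)  len=0.1759
  (v12,v14,v13) [--+] → (-0.162467, -1.0932, -0.4047)–(-0.8206, -0.8206, -0.4047)  len=0.7124
  (v13,v14,v15) [+-+] → (-0.162467, -1.0932, -0.4047)–(0, -1.1605, -0.4047)  len=0.1759
  (v14,v16,v15) [--+] → (0.658133, -0.887895, -0.4047)–(0, -1.1605, -0.4047)  len=0.7124
  (v15,v16,v17) [+-+] → (0.658133, -0.887895, -0.4047)–(0.8206, -0.8206, -0.4047)  len=0.1759
  (v16,v1,v17) [--+] → (1.0932, -0.162467, -0.4047)–(0.8206, -0.8206, -0.4047)  len=0.7124
  (v17,v1,v2) [+-+] → (1.0932, -0.162467, -0.4047)–(1.1605, 0, -0.4047)  len=0.1759

Chained into 1 loop(s):
  loop 1: 16 segments, perimeter = 7.1057
Total perimeter = 7.106

loops=1 perimeter=7.106


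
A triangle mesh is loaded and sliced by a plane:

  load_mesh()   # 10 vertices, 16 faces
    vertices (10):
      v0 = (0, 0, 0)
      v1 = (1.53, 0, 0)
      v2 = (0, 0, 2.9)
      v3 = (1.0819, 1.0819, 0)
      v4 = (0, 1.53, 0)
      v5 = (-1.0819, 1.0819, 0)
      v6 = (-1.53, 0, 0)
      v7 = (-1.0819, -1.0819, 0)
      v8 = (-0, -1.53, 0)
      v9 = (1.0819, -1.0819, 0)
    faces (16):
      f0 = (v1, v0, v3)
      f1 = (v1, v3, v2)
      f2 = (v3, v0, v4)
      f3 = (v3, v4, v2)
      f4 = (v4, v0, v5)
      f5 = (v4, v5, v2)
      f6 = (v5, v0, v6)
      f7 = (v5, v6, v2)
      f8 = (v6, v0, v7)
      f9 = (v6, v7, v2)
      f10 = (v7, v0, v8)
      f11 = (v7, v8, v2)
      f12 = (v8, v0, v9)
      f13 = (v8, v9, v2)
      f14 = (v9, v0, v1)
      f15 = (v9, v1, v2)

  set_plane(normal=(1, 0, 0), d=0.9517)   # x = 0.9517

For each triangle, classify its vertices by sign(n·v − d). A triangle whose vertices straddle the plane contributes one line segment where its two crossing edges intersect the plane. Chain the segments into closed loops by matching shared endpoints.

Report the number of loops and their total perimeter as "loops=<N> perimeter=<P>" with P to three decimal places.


Straddling triangles (8 of 16):
  (v1,v0,v3) [+-+] → (0.9517, 0, 0)–(0.9517, 0.9517, 0)  len=0.9517
  (v1,v3,v2) [++-] → (0.9517, 0.9517, 0.348997)–(0.9517, 0, 1.09612)  len=1.2099
  (v3,v0,v4) [+--] → (0.9517, 0.9517, 0)–(0.9517, 1.13583, 0)  len=0.1841
  (v3,v4,v2) [+--] → (0.9517, 1.13583, 0)–(0.9517, 0.9517, 0.348997)  len=0.3946
  (v8,v0,v9) [--+] → (0.9517, -0.9517, 0)–(0.9517, -1.13583, 0)  len=0.1841
  (v8,v9,v2) [-+-] → (0.9517, -1.13583, 0)–(0.9517, -0.9517, 0.348997)  len=0.3946
  (v9,v0,v1) [+-+] → (0.9517, -0.9517, 0)–(0.9517, 0, 0)  len=0.9517
  (v9,v1,v2) [++-] → (0.9517, 0, 1.09612)–(0.9517, -0.9517, 0.348997)  len=1.2099

Chained into 1 loop(s):
  loop 1: 8 segments, perimeter = 5.4807
Total perimeter = 5.481

loops=1 perimeter=5.481


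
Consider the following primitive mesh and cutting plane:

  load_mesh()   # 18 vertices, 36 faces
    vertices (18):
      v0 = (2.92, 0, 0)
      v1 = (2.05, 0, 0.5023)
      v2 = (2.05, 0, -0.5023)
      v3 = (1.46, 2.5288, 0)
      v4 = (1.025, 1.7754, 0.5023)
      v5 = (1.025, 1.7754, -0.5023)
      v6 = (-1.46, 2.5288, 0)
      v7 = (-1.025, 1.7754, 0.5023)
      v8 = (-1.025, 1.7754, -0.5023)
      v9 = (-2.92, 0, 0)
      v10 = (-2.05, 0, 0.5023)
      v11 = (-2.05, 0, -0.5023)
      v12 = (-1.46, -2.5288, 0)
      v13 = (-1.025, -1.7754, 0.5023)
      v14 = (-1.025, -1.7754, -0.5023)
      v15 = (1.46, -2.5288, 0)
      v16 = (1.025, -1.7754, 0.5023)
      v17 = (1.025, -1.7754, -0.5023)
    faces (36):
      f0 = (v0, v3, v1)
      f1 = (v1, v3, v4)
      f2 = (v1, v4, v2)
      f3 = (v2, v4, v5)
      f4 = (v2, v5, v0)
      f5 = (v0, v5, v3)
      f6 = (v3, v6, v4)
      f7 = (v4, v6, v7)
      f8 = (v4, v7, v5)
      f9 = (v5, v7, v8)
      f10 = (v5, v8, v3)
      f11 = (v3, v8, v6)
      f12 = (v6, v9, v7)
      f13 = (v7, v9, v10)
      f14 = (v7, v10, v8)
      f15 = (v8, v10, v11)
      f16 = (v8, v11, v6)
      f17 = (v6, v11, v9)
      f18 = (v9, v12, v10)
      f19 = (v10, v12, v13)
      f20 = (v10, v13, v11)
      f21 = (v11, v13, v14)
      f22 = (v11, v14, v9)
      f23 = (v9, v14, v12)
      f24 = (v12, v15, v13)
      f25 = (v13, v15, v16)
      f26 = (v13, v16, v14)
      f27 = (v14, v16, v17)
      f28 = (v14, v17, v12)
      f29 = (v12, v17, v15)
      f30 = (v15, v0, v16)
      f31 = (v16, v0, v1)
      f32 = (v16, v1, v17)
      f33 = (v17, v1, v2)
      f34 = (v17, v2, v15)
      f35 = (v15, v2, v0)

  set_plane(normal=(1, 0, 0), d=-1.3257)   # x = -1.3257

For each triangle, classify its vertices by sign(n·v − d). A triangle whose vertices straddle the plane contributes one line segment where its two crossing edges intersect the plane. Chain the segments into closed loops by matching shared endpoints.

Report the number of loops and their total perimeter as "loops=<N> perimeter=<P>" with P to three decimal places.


loops=2 perimeter=7.519

Straddling triangles (16 of 36):
  (v3,v6,v4) [+-+] → (-1.3257, 2.5288, 0)–(-1.3257, 2.48808, 0.0271464)  len=0.0489
  (v4,v6,v7) [+-+] → (-1.3257, 2.48808, 0.0271464)–(-1.3257, 2.2962, 0.155078)  len=0.2306
  (v3,v8,v6) [++-] → (-1.3257, 2.2962, -0.155078)–(-1.3257, 2.5288, 0)  len=0.2796
  (v6,v9,v7) [--+] → (-1.3257, 1.49368, 0.422595)–(-1.3257, 2.2962, 0.155078)  len=0.8459
  (v7,v9,v10) [+--] → (-1.3257, 1.49368, 0.422595)–(-1.3257, 1.25456, 0.5023)  len=0.2521
  (v7,v10,v8) [+-+] → (-1.3257, 1.25456, 0.5023)–(-1.3257, 1.25456, -0.207585)  len=0.7099
  (v8,v10,v11) [+--] → (-1.3257, 1.25456, -0.207585)–(-1.3257, 1.25456, -0.5023)  len=0.2947
  (v8,v11,v6) [+--] → (-1.3257, 1.25456, -0.5023)–(-1.3257, 2.2962, -0.155078)  len=1.0980
  (v10,v12,v13) [--+] → (-1.3257, -2.2962, 0.155078)–(-1.3257, -1.25456, 0.5023)  len=1.0980
  (v10,v13,v11) [-+-] → (-1.3257, -1.25456, 0.5023)–(-1.3257, -1.25456, 0.207585)  len=0.2947
  (v11,v13,v14) [-++] → (-1.3257, -1.25456, 0.207585)–(-1.3257, -1.25456, -0.5023)  len=0.7099
  (v11,v14,v9) [-+-] → (-1.3257, -1.25456, -0.5023)–(-1.3257, -1.49368, -0.422595)  len=0.2521
  (v9,v14,v12) [-+-] → (-1.3257, -1.49368, -0.422595)–(-1.3257, -2.2962, -0.155078)  len=0.8459
  (v12,v15,v13) [-++] → (-1.3257, -2.5288, 0)–(-1.3257, -2.2962, 0.155078)  len=0.2796
  (v14,v17,v12) [++-] → (-1.3257, -2.48808, -0.0271464)–(-1.3257, -2.2962, -0.155078)  len=0.2306
  (v12,v17,v15) [-++] → (-1.3257, -2.48808, -0.0271464)–(-1.3257, -2.5288, 0)  len=0.0489

Chained into 2 loop(s):
  loop 1: 8 segments, perimeter = 3.7597
  loop 2: 8 segments, perimeter = 3.7597
Total perimeter = 7.519


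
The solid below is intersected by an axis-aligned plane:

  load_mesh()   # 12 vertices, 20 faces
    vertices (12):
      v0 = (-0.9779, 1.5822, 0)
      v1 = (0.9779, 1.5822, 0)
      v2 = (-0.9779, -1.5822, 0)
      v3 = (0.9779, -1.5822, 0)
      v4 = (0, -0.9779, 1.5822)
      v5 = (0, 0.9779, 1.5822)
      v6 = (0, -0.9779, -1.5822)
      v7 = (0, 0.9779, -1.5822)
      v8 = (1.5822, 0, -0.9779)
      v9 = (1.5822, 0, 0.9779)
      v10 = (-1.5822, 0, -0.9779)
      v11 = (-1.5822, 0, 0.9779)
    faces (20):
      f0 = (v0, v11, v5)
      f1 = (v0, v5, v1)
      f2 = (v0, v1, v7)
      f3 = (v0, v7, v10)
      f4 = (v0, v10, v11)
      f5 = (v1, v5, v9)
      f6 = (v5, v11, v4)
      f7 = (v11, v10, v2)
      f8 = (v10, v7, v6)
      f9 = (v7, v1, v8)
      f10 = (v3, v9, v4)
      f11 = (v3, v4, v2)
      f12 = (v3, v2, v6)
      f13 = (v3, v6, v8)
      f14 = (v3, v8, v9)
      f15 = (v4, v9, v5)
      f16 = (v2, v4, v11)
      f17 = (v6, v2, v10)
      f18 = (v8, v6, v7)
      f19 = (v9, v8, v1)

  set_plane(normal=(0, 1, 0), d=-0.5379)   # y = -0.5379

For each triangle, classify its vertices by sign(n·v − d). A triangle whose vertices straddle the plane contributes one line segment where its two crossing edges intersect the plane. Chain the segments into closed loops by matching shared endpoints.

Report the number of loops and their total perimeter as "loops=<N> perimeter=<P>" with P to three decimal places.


Straddling triangles (10 of 20):
  (v5,v11,v4) [++-] → (-0.711901, -0.5379, 1.3103)–(0, -0.5379, 1.5822)  len=0.7621
  (v11,v10,v2) [++-] → (-1.37676, -0.5379, -0.645444)–(-1.37676, -0.5379, 0.645444)  len=1.2909
  (v10,v7,v6) [++-] → (0, -0.5379, -1.5822)–(-0.711901, -0.5379, -1.3103)  len=0.7621
  (v3,v9,v4) [-+-] → (1.37676, -0.5379, 0.645444)–(0.711901, -0.5379, 1.3103)  len=0.9402
  (v3,v6,v8) [--+] → (0.711901, -0.5379, -1.3103)–(1.37676, -0.5379, -0.645444)  len=0.9402
  (v3,v8,v9) [-++] → (1.37676, -0.5379, -0.645444)–(1.37676, -0.5379, 0.645444)  len=1.2909
  (v4,v9,v5) [-++] → (0.711901, -0.5379, 1.3103)–(0, -0.5379, 1.5822)  len=0.7621
  (v2,v4,v11) [--+] → (-0.711901, -0.5379, 1.3103)–(-1.37676, -0.5379, 0.645444)  len=0.9402
  (v6,v2,v10) [--+] → (-1.37676, -0.5379, -0.645444)–(-0.711901, -0.5379, -1.3103)  len=0.9402
  (v8,v6,v7) [+-+] → (0.711901, -0.5379, -1.3103)–(0, -0.5379, -1.5822)  len=0.7621

Chained into 1 loop(s):
  loop 1: 10 segments, perimeter = 9.3910
Total perimeter = 9.391

loops=1 perimeter=9.391
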